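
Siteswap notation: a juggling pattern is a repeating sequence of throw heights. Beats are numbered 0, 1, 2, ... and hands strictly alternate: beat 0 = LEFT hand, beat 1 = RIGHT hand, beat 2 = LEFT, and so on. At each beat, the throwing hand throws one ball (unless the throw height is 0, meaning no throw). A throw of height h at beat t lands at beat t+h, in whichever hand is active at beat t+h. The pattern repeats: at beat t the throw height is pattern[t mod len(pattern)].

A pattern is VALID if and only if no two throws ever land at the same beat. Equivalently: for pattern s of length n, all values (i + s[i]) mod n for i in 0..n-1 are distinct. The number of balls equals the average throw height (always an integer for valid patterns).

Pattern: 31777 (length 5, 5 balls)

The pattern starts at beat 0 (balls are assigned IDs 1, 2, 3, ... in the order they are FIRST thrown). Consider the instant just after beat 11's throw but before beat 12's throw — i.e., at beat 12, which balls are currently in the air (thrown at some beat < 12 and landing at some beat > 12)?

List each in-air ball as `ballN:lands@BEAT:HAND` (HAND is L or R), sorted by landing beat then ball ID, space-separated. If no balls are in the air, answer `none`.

Answer: ball1:lands@13:R ball5:lands@14:L ball4:lands@15:R ball2:lands@16:L

Derivation:
Beat 0 (L): throw ball1 h=3 -> lands@3:R; in-air after throw: [b1@3:R]
Beat 1 (R): throw ball2 h=1 -> lands@2:L; in-air after throw: [b2@2:L b1@3:R]
Beat 2 (L): throw ball2 h=7 -> lands@9:R; in-air after throw: [b1@3:R b2@9:R]
Beat 3 (R): throw ball1 h=7 -> lands@10:L; in-air after throw: [b2@9:R b1@10:L]
Beat 4 (L): throw ball3 h=7 -> lands@11:R; in-air after throw: [b2@9:R b1@10:L b3@11:R]
Beat 5 (R): throw ball4 h=3 -> lands@8:L; in-air after throw: [b4@8:L b2@9:R b1@10:L b3@11:R]
Beat 6 (L): throw ball5 h=1 -> lands@7:R; in-air after throw: [b5@7:R b4@8:L b2@9:R b1@10:L b3@11:R]
Beat 7 (R): throw ball5 h=7 -> lands@14:L; in-air after throw: [b4@8:L b2@9:R b1@10:L b3@11:R b5@14:L]
Beat 8 (L): throw ball4 h=7 -> lands@15:R; in-air after throw: [b2@9:R b1@10:L b3@11:R b5@14:L b4@15:R]
Beat 9 (R): throw ball2 h=7 -> lands@16:L; in-air after throw: [b1@10:L b3@11:R b5@14:L b4@15:R b2@16:L]
Beat 10 (L): throw ball1 h=3 -> lands@13:R; in-air after throw: [b3@11:R b1@13:R b5@14:L b4@15:R b2@16:L]
Beat 11 (R): throw ball3 h=1 -> lands@12:L; in-air after throw: [b3@12:L b1@13:R b5@14:L b4@15:R b2@16:L]
Beat 12 (L): throw ball3 h=7 -> lands@19:R; in-air after throw: [b1@13:R b5@14:L b4@15:R b2@16:L b3@19:R]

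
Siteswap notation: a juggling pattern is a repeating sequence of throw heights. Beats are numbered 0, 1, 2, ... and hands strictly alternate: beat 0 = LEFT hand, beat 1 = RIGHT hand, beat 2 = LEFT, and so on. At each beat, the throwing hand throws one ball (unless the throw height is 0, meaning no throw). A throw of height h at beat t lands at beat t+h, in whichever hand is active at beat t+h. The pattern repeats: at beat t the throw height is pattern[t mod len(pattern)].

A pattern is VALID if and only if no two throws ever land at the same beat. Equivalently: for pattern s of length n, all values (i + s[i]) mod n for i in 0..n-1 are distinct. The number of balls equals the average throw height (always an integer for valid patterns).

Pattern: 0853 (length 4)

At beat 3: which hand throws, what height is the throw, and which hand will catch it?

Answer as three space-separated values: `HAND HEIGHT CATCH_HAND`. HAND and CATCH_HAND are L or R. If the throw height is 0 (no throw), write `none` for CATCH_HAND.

Beat 3: 3 mod 2 = 1, so hand = R
Throw height = pattern[3 mod 4] = pattern[3] = 3
Lands at beat 3+3=6, 6 mod 2 = 0, so catch hand = L

Answer: R 3 L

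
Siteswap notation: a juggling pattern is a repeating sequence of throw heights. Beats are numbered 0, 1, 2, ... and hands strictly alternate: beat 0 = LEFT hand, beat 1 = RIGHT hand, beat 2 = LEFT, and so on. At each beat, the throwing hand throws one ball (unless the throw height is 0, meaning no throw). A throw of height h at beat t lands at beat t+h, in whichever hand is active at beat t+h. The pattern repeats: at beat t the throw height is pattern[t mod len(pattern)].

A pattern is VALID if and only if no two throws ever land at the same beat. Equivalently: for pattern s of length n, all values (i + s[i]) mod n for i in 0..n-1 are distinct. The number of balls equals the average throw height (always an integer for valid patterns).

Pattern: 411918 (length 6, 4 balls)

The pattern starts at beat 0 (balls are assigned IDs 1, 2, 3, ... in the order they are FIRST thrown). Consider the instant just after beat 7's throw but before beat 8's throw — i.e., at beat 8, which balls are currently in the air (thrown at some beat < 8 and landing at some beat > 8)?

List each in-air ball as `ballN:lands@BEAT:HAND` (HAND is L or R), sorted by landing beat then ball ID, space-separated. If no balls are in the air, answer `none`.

Beat 0 (L): throw ball1 h=4 -> lands@4:L; in-air after throw: [b1@4:L]
Beat 1 (R): throw ball2 h=1 -> lands@2:L; in-air after throw: [b2@2:L b1@4:L]
Beat 2 (L): throw ball2 h=1 -> lands@3:R; in-air after throw: [b2@3:R b1@4:L]
Beat 3 (R): throw ball2 h=9 -> lands@12:L; in-air after throw: [b1@4:L b2@12:L]
Beat 4 (L): throw ball1 h=1 -> lands@5:R; in-air after throw: [b1@5:R b2@12:L]
Beat 5 (R): throw ball1 h=8 -> lands@13:R; in-air after throw: [b2@12:L b1@13:R]
Beat 6 (L): throw ball3 h=4 -> lands@10:L; in-air after throw: [b3@10:L b2@12:L b1@13:R]
Beat 7 (R): throw ball4 h=1 -> lands@8:L; in-air after throw: [b4@8:L b3@10:L b2@12:L b1@13:R]
Beat 8 (L): throw ball4 h=1 -> lands@9:R; in-air after throw: [b4@9:R b3@10:L b2@12:L b1@13:R]

Answer: ball3:lands@10:L ball2:lands@12:L ball1:lands@13:R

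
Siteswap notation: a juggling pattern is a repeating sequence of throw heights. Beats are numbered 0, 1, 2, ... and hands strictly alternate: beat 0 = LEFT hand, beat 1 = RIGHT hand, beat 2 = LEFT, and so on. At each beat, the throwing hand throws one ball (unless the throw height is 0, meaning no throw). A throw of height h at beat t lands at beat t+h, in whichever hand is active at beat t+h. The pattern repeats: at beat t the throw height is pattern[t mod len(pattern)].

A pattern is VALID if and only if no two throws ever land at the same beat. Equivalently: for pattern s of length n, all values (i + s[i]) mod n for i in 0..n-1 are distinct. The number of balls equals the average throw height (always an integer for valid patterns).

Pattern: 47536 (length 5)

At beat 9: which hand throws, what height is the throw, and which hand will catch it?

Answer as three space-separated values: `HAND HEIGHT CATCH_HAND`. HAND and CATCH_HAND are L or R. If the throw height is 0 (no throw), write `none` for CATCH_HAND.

Beat 9: 9 mod 2 = 1, so hand = R
Throw height = pattern[9 mod 5] = pattern[4] = 6
Lands at beat 9+6=15, 15 mod 2 = 1, so catch hand = R

Answer: R 6 R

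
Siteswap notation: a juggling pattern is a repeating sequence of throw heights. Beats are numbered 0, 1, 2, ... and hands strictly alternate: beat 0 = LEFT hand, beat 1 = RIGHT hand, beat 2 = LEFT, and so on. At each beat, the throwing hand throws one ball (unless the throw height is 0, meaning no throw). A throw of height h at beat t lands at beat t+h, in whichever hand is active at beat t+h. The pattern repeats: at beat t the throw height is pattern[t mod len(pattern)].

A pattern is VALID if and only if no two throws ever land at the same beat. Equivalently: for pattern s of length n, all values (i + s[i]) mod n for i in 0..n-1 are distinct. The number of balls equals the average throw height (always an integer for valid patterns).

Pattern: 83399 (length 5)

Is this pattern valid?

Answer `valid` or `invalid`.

Answer: invalid

Derivation:
i=0: (i + s[i]) mod n = (0 + 8) mod 5 = 3
i=1: (i + s[i]) mod n = (1 + 3) mod 5 = 4
i=2: (i + s[i]) mod n = (2 + 3) mod 5 = 0
i=3: (i + s[i]) mod n = (3 + 9) mod 5 = 2
i=4: (i + s[i]) mod n = (4 + 9) mod 5 = 3
Residues: [3, 4, 0, 2, 3], distinct: False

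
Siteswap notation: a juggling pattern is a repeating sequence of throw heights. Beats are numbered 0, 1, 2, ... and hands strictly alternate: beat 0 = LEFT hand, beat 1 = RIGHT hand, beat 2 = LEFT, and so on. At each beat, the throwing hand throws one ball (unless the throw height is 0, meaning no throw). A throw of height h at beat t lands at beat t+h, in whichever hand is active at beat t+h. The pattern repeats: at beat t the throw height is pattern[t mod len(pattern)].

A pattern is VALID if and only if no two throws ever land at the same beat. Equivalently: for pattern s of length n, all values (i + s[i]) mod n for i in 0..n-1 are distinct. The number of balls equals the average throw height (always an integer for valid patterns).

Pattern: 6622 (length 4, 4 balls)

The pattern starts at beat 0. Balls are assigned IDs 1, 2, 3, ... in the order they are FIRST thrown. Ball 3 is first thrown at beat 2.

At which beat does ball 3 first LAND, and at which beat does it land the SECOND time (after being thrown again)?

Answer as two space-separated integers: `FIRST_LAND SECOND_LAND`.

Answer: 4 10

Derivation:
Beat 0 (L): throw ball1 h=6 -> lands@6:L; in-air after throw: [b1@6:L]
Beat 1 (R): throw ball2 h=6 -> lands@7:R; in-air after throw: [b1@6:L b2@7:R]
Beat 2 (L): throw ball3 h=2 -> lands@4:L; in-air after throw: [b3@4:L b1@6:L b2@7:R]
Beat 3 (R): throw ball4 h=2 -> lands@5:R; in-air after throw: [b3@4:L b4@5:R b1@6:L b2@7:R]
Beat 4 (L): throw ball3 h=6 -> lands@10:L; in-air after throw: [b4@5:R b1@6:L b2@7:R b3@10:L]
Beat 5 (R): throw ball4 h=6 -> lands@11:R; in-air after throw: [b1@6:L b2@7:R b3@10:L b4@11:R]
Beat 6 (L): throw ball1 h=2 -> lands@8:L; in-air after throw: [b2@7:R b1@8:L b3@10:L b4@11:R]
Beat 7 (R): throw ball2 h=2 -> lands@9:R; in-air after throw: [b1@8:L b2@9:R b3@10:L b4@11:R]
Beat 8 (L): throw ball1 h=6 -> lands@14:L; in-air after throw: [b2@9:R b3@10:L b4@11:R b1@14:L]
Beat 9 (R): throw ball2 h=6 -> lands@15:R; in-air after throw: [b3@10:L b4@11:R b1@14:L b2@15:R]
Beat 10 (L): throw ball3 h=2 -> lands@12:L; in-air after throw: [b4@11:R b3@12:L b1@14:L b2@15:R]
Ball 3: thrown@2 h=2 -> first land @4; rethrown@4 h=6 -> second land @10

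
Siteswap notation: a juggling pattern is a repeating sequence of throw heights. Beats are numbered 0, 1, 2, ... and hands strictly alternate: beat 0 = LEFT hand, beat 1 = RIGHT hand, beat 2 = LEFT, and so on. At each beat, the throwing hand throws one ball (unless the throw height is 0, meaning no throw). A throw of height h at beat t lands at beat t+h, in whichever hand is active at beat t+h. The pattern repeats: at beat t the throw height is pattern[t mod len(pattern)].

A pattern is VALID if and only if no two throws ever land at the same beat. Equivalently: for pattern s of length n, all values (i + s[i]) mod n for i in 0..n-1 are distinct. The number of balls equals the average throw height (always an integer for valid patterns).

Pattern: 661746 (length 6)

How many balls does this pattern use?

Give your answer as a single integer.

Answer: 5

Derivation:
Pattern = [6, 6, 1, 7, 4, 6], length n = 6
  position 0: throw height = 6, running sum = 6
  position 1: throw height = 6, running sum = 12
  position 2: throw height = 1, running sum = 13
  position 3: throw height = 7, running sum = 20
  position 4: throw height = 4, running sum = 24
  position 5: throw height = 6, running sum = 30
Total sum = 30; balls = sum / n = 30 / 6 = 5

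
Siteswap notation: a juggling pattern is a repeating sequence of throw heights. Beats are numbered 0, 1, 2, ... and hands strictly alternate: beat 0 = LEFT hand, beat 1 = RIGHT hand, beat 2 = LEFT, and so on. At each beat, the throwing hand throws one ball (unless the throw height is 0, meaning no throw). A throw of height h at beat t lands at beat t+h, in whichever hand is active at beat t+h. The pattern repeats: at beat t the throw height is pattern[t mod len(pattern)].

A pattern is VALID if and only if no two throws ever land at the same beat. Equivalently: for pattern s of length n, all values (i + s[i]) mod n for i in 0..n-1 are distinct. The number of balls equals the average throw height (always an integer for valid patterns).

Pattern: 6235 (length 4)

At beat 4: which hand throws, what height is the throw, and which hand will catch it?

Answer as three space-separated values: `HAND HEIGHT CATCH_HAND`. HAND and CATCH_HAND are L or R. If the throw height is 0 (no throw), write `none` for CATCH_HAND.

Answer: L 6 L

Derivation:
Beat 4: 4 mod 2 = 0, so hand = L
Throw height = pattern[4 mod 4] = pattern[0] = 6
Lands at beat 4+6=10, 10 mod 2 = 0, so catch hand = L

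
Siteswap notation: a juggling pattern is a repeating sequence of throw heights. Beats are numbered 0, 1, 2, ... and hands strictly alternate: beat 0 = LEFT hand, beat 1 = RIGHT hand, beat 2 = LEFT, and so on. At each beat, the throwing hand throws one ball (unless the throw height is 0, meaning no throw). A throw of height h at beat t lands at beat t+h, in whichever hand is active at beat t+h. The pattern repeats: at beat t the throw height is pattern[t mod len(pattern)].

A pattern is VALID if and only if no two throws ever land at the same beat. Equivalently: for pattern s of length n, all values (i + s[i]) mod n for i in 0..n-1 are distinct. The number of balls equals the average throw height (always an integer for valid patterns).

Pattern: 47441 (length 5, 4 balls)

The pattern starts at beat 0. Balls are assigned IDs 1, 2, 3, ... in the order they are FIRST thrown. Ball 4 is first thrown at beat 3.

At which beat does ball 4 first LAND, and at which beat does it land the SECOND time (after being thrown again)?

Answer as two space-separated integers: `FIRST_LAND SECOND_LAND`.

Beat 0 (L): throw ball1 h=4 -> lands@4:L; in-air after throw: [b1@4:L]
Beat 1 (R): throw ball2 h=7 -> lands@8:L; in-air after throw: [b1@4:L b2@8:L]
Beat 2 (L): throw ball3 h=4 -> lands@6:L; in-air after throw: [b1@4:L b3@6:L b2@8:L]
Beat 3 (R): throw ball4 h=4 -> lands@7:R; in-air after throw: [b1@4:L b3@6:L b4@7:R b2@8:L]
Beat 4 (L): throw ball1 h=1 -> lands@5:R; in-air after throw: [b1@5:R b3@6:L b4@7:R b2@8:L]
Beat 5 (R): throw ball1 h=4 -> lands@9:R; in-air after throw: [b3@6:L b4@7:R b2@8:L b1@9:R]
Beat 6 (L): throw ball3 h=7 -> lands@13:R; in-air after throw: [b4@7:R b2@8:L b1@9:R b3@13:R]
Beat 7 (R): throw ball4 h=4 -> lands@11:R; in-air after throw: [b2@8:L b1@9:R b4@11:R b3@13:R]
Beat 8 (L): throw ball2 h=4 -> lands@12:L; in-air after throw: [b1@9:R b4@11:R b2@12:L b3@13:R]
Beat 9 (R): throw ball1 h=1 -> lands@10:L; in-air after throw: [b1@10:L b4@11:R b2@12:L b3@13:R]
Beat 10 (L): throw ball1 h=4 -> lands@14:L; in-air after throw: [b4@11:R b2@12:L b3@13:R b1@14:L]
Beat 11 (R): throw ball4 h=7 -> lands@18:L; in-air after throw: [b2@12:L b3@13:R b1@14:L b4@18:L]
Ball 4: thrown@3 h=4 -> first land @7; rethrown@7 h=4 -> second land @11

Answer: 7 11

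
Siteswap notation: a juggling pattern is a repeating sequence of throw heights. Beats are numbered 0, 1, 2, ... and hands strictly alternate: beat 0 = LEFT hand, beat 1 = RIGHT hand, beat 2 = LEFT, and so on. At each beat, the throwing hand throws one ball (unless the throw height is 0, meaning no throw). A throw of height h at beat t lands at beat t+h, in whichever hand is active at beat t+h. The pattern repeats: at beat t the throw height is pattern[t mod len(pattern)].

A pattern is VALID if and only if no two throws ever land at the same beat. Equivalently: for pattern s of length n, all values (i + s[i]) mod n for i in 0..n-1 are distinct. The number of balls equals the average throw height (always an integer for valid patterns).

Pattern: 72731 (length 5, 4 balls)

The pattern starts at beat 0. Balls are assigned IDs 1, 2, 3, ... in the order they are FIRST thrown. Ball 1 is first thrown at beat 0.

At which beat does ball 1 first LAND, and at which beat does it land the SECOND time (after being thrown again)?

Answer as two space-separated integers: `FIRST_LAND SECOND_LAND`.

Answer: 7 14

Derivation:
Beat 0 (L): throw ball1 h=7 -> lands@7:R; in-air after throw: [b1@7:R]
Beat 1 (R): throw ball2 h=2 -> lands@3:R; in-air after throw: [b2@3:R b1@7:R]
Beat 2 (L): throw ball3 h=7 -> lands@9:R; in-air after throw: [b2@3:R b1@7:R b3@9:R]
Beat 3 (R): throw ball2 h=3 -> lands@6:L; in-air after throw: [b2@6:L b1@7:R b3@9:R]
Beat 4 (L): throw ball4 h=1 -> lands@5:R; in-air after throw: [b4@5:R b2@6:L b1@7:R b3@9:R]
Beat 5 (R): throw ball4 h=7 -> lands@12:L; in-air after throw: [b2@6:L b1@7:R b3@9:R b4@12:L]
Beat 6 (L): throw ball2 h=2 -> lands@8:L; in-air after throw: [b1@7:R b2@8:L b3@9:R b4@12:L]
Beat 7 (R): throw ball1 h=7 -> lands@14:L; in-air after throw: [b2@8:L b3@9:R b4@12:L b1@14:L]
Beat 8 (L): throw ball2 h=3 -> lands@11:R; in-air after throw: [b3@9:R b2@11:R b4@12:L b1@14:L]
Beat 9 (R): throw ball3 h=1 -> lands@10:L; in-air after throw: [b3@10:L b2@11:R b4@12:L b1@14:L]
Beat 10 (L): throw ball3 h=7 -> lands@17:R; in-air after throw: [b2@11:R b4@12:L b1@14:L b3@17:R]
Beat 11 (R): throw ball2 h=2 -> lands@13:R; in-air after throw: [b4@12:L b2@13:R b1@14:L b3@17:R]
Beat 12 (L): throw ball4 h=7 -> lands@19:R; in-air after throw: [b2@13:R b1@14:L b3@17:R b4@19:R]
Beat 13 (R): throw ball2 h=3 -> lands@16:L; in-air after throw: [b1@14:L b2@16:L b3@17:R b4@19:R]
Ball 1: thrown@0 h=7 -> first land @7; rethrown@7 h=7 -> second land @14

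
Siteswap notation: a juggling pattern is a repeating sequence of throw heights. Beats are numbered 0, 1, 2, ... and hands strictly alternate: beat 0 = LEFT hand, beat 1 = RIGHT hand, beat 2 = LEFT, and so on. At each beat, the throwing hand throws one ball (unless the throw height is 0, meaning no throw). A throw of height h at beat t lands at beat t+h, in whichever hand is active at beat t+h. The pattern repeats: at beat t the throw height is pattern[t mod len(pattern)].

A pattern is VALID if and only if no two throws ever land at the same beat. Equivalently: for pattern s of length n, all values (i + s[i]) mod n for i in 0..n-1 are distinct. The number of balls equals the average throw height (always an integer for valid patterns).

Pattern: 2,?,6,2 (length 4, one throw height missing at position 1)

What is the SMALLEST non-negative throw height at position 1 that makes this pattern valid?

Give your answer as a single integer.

Answer: 2

Derivation:
i=0: (0 + 2) mod 4 = 2
i=1: s[i]=? (unknown)
i=2: (2 + 6) mod 4 = 0
i=3: (3 + 2) mod 4 = 1
Known residues: [0, 1, 2]; need a permutation of 0..3, so missing residue r = 3
Need (1 + s) mod 4 = 3; smallest s = (3 - 1) mod 4 = 2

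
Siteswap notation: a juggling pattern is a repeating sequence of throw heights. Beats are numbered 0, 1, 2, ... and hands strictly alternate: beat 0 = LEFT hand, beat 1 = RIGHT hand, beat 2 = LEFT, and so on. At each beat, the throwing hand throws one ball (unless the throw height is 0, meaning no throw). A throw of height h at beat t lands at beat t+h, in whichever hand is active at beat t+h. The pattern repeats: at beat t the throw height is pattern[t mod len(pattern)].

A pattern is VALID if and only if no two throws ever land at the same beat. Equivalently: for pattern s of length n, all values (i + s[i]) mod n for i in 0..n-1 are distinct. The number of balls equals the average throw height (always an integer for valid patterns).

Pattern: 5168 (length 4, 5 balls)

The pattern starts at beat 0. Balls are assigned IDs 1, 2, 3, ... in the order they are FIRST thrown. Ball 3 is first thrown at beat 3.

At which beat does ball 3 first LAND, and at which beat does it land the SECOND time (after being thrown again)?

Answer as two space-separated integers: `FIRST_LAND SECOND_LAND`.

Beat 0 (L): throw ball1 h=5 -> lands@5:R; in-air after throw: [b1@5:R]
Beat 1 (R): throw ball2 h=1 -> lands@2:L; in-air after throw: [b2@2:L b1@5:R]
Beat 2 (L): throw ball2 h=6 -> lands@8:L; in-air after throw: [b1@5:R b2@8:L]
Beat 3 (R): throw ball3 h=8 -> lands@11:R; in-air after throw: [b1@5:R b2@8:L b3@11:R]
Beat 4 (L): throw ball4 h=5 -> lands@9:R; in-air after throw: [b1@5:R b2@8:L b4@9:R b3@11:R]
Beat 5 (R): throw ball1 h=1 -> lands@6:L; in-air after throw: [b1@6:L b2@8:L b4@9:R b3@11:R]
Beat 6 (L): throw ball1 h=6 -> lands@12:L; in-air after throw: [b2@8:L b4@9:R b3@11:R b1@12:L]
Beat 7 (R): throw ball5 h=8 -> lands@15:R; in-air after throw: [b2@8:L b4@9:R b3@11:R b1@12:L b5@15:R]
Beat 8 (L): throw ball2 h=5 -> lands@13:R; in-air after throw: [b4@9:R b3@11:R b1@12:L b2@13:R b5@15:R]
Beat 9 (R): throw ball4 h=1 -> lands@10:L; in-air after throw: [b4@10:L b3@11:R b1@12:L b2@13:R b5@15:R]
Beat 10 (L): throw ball4 h=6 -> lands@16:L; in-air after throw: [b3@11:R b1@12:L b2@13:R b5@15:R b4@16:L]
Beat 11 (R): throw ball3 h=8 -> lands@19:R; in-air after throw: [b1@12:L b2@13:R b5@15:R b4@16:L b3@19:R]
Beat 12 (L): throw ball1 h=5 -> lands@17:R; in-air after throw: [b2@13:R b5@15:R b4@16:L b1@17:R b3@19:R]
Beat 13 (R): throw ball2 h=1 -> lands@14:L; in-air after throw: [b2@14:L b5@15:R b4@16:L b1@17:R b3@19:R]
Beat 14 (L): throw ball2 h=6 -> lands@20:L; in-air after throw: [b5@15:R b4@16:L b1@17:R b3@19:R b2@20:L]
Beat 15 (R): throw ball5 h=8 -> lands@23:R; in-air after throw: [b4@16:L b1@17:R b3@19:R b2@20:L b5@23:R]
Beat 16 (L): throw ball4 h=5 -> lands@21:R; in-air after throw: [b1@17:R b3@19:R b2@20:L b4@21:R b5@23:R]
Beat 17 (R): throw ball1 h=1 -> lands@18:L; in-air after throw: [b1@18:L b3@19:R b2@20:L b4@21:R b5@23:R]
Beat 18 (L): throw ball1 h=6 -> lands@24:L; in-air after throw: [b3@19:R b2@20:L b4@21:R b5@23:R b1@24:L]
Beat 19 (R): throw ball3 h=8 -> lands@27:R; in-air after throw: [b2@20:L b4@21:R b5@23:R b1@24:L b3@27:R]
Ball 3: thrown@3 h=8 -> first land @11; rethrown@11 h=8 -> second land @19

Answer: 11 19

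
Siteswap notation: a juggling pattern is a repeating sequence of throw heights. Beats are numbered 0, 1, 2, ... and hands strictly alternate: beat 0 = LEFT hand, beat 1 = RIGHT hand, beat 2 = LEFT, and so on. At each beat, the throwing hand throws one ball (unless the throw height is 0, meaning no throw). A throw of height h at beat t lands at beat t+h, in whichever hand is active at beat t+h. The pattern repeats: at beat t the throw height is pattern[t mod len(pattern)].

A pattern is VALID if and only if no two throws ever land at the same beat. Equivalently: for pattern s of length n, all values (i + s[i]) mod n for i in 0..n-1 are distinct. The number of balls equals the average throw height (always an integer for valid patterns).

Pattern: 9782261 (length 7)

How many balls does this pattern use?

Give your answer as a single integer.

Pattern = [9, 7, 8, 2, 2, 6, 1], length n = 7
  position 0: throw height = 9, running sum = 9
  position 1: throw height = 7, running sum = 16
  position 2: throw height = 8, running sum = 24
  position 3: throw height = 2, running sum = 26
  position 4: throw height = 2, running sum = 28
  position 5: throw height = 6, running sum = 34
  position 6: throw height = 1, running sum = 35
Total sum = 35; balls = sum / n = 35 / 7 = 5

Answer: 5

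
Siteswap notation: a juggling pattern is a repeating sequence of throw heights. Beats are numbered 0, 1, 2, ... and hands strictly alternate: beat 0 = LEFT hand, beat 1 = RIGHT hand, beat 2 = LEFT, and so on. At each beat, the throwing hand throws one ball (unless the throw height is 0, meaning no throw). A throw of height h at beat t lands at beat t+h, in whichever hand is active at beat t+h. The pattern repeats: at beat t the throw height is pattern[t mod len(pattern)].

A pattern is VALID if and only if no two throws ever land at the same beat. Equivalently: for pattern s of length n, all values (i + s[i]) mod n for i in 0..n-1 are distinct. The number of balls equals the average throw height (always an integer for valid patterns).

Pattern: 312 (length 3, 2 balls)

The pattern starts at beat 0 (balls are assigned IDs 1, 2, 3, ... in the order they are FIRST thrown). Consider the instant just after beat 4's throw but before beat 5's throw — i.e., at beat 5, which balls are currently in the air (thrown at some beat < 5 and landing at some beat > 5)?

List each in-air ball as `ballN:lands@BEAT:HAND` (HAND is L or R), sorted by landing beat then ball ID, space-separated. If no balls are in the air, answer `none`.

Beat 0 (L): throw ball1 h=3 -> lands@3:R; in-air after throw: [b1@3:R]
Beat 1 (R): throw ball2 h=1 -> lands@2:L; in-air after throw: [b2@2:L b1@3:R]
Beat 2 (L): throw ball2 h=2 -> lands@4:L; in-air after throw: [b1@3:R b2@4:L]
Beat 3 (R): throw ball1 h=3 -> lands@6:L; in-air after throw: [b2@4:L b1@6:L]
Beat 4 (L): throw ball2 h=1 -> lands@5:R; in-air after throw: [b2@5:R b1@6:L]
Beat 5 (R): throw ball2 h=2 -> lands@7:R; in-air after throw: [b1@6:L b2@7:R]

Answer: ball1:lands@6:L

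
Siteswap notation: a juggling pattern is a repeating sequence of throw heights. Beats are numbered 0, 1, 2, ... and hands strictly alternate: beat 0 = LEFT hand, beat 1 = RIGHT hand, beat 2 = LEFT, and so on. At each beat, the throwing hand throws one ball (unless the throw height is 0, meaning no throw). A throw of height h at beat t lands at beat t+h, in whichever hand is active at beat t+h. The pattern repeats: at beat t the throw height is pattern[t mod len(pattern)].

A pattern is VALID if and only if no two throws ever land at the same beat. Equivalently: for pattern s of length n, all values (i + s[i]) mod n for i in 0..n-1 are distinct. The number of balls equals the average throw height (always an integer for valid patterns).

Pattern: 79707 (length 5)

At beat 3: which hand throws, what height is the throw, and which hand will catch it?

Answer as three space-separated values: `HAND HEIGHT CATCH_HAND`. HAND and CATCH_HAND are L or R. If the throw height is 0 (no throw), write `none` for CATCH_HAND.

Answer: R 0 none

Derivation:
Beat 3: 3 mod 2 = 1, so hand = R
Throw height = pattern[3 mod 5] = pattern[3] = 0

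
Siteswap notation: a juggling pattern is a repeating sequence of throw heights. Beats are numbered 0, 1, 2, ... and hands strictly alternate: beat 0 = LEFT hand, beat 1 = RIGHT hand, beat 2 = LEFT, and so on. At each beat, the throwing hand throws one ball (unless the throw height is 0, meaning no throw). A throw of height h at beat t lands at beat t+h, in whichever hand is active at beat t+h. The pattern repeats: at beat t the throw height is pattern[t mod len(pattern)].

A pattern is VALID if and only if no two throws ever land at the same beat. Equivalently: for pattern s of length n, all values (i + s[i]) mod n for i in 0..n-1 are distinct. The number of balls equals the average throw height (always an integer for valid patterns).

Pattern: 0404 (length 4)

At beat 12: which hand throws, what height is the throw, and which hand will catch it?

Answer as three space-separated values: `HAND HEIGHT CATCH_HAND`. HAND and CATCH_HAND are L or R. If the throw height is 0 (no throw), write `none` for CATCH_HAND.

Answer: L 0 none

Derivation:
Beat 12: 12 mod 2 = 0, so hand = L
Throw height = pattern[12 mod 4] = pattern[0] = 0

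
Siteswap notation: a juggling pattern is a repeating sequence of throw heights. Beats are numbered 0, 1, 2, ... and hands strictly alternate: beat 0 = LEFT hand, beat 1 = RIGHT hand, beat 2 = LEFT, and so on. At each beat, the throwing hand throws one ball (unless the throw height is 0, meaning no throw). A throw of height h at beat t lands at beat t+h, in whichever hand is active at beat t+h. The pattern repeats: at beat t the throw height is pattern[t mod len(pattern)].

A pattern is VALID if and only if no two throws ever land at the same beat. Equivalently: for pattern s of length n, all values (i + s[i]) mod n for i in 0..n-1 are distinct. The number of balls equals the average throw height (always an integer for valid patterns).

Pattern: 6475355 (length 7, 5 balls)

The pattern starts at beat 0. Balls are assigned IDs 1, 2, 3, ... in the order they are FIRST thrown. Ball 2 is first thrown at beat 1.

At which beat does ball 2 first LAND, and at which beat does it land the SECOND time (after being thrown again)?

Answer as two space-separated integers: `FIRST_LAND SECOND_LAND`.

Answer: 5 10

Derivation:
Beat 0 (L): throw ball1 h=6 -> lands@6:L; in-air after throw: [b1@6:L]
Beat 1 (R): throw ball2 h=4 -> lands@5:R; in-air after throw: [b2@5:R b1@6:L]
Beat 2 (L): throw ball3 h=7 -> lands@9:R; in-air after throw: [b2@5:R b1@6:L b3@9:R]
Beat 3 (R): throw ball4 h=5 -> lands@8:L; in-air after throw: [b2@5:R b1@6:L b4@8:L b3@9:R]
Beat 4 (L): throw ball5 h=3 -> lands@7:R; in-air after throw: [b2@5:R b1@6:L b5@7:R b4@8:L b3@9:R]
Beat 5 (R): throw ball2 h=5 -> lands@10:L; in-air after throw: [b1@6:L b5@7:R b4@8:L b3@9:R b2@10:L]
Beat 6 (L): throw ball1 h=5 -> lands@11:R; in-air after throw: [b5@7:R b4@8:L b3@9:R b2@10:L b1@11:R]
Beat 7 (R): throw ball5 h=6 -> lands@13:R; in-air after throw: [b4@8:L b3@9:R b2@10:L b1@11:R b5@13:R]
Beat 8 (L): throw ball4 h=4 -> lands@12:L; in-air after throw: [b3@9:R b2@10:L b1@11:R b4@12:L b5@13:R]
Beat 9 (R): throw ball3 h=7 -> lands@16:L; in-air after throw: [b2@10:L b1@11:R b4@12:L b5@13:R b3@16:L]
Beat 10 (L): throw ball2 h=5 -> lands@15:R; in-air after throw: [b1@11:R b4@12:L b5@13:R b2@15:R b3@16:L]
Ball 2: thrown@1 h=4 -> first land @5; rethrown@5 h=5 -> second land @10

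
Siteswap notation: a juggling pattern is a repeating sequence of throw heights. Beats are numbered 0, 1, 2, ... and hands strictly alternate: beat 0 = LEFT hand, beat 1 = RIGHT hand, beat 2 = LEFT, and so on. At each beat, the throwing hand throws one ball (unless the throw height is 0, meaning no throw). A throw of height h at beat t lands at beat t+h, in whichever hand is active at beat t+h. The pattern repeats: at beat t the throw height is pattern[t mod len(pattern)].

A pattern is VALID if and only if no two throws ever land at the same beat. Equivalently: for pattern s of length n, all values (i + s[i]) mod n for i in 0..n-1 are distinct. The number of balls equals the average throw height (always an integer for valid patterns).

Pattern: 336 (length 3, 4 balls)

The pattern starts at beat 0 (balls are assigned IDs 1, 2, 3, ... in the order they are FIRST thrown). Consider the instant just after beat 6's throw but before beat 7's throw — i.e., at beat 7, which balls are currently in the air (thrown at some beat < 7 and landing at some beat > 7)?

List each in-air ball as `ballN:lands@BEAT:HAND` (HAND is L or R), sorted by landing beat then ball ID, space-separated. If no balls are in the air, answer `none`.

Beat 0 (L): throw ball1 h=3 -> lands@3:R; in-air after throw: [b1@3:R]
Beat 1 (R): throw ball2 h=3 -> lands@4:L; in-air after throw: [b1@3:R b2@4:L]
Beat 2 (L): throw ball3 h=6 -> lands@8:L; in-air after throw: [b1@3:R b2@4:L b3@8:L]
Beat 3 (R): throw ball1 h=3 -> lands@6:L; in-air after throw: [b2@4:L b1@6:L b3@8:L]
Beat 4 (L): throw ball2 h=3 -> lands@7:R; in-air after throw: [b1@6:L b2@7:R b3@8:L]
Beat 5 (R): throw ball4 h=6 -> lands@11:R; in-air after throw: [b1@6:L b2@7:R b3@8:L b4@11:R]
Beat 6 (L): throw ball1 h=3 -> lands@9:R; in-air after throw: [b2@7:R b3@8:L b1@9:R b4@11:R]
Beat 7 (R): throw ball2 h=3 -> lands@10:L; in-air after throw: [b3@8:L b1@9:R b2@10:L b4@11:R]

Answer: ball3:lands@8:L ball1:lands@9:R ball4:lands@11:R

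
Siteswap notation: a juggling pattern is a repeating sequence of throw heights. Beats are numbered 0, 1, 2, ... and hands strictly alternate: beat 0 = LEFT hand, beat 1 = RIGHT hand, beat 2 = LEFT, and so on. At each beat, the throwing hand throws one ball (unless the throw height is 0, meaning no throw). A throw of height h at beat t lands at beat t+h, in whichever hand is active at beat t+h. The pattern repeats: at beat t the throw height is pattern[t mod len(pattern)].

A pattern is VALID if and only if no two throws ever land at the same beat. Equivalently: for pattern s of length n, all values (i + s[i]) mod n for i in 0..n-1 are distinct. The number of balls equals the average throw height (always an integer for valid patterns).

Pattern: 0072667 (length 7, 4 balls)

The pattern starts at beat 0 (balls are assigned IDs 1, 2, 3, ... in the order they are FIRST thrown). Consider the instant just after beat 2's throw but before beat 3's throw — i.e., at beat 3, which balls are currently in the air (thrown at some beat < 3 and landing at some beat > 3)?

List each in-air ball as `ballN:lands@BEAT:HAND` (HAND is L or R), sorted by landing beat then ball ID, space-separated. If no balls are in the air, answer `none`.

Beat 2 (L): throw ball1 h=7 -> lands@9:R; in-air after throw: [b1@9:R]
Beat 3 (R): throw ball2 h=2 -> lands@5:R; in-air after throw: [b2@5:R b1@9:R]

Answer: ball1:lands@9:R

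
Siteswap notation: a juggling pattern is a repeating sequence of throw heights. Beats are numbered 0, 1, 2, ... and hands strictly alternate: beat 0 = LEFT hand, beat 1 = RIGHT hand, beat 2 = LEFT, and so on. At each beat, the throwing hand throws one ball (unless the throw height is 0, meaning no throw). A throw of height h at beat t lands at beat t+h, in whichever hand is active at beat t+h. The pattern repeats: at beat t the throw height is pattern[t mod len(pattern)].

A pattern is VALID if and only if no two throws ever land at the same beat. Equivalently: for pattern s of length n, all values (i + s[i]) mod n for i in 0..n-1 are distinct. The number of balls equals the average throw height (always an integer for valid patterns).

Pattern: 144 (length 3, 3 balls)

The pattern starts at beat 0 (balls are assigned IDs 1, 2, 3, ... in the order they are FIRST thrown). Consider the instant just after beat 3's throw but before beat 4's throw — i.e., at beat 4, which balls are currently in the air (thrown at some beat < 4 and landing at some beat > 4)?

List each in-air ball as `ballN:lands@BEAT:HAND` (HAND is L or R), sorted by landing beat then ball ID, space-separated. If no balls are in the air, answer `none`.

Answer: ball1:lands@5:R ball2:lands@6:L

Derivation:
Beat 0 (L): throw ball1 h=1 -> lands@1:R; in-air after throw: [b1@1:R]
Beat 1 (R): throw ball1 h=4 -> lands@5:R; in-air after throw: [b1@5:R]
Beat 2 (L): throw ball2 h=4 -> lands@6:L; in-air after throw: [b1@5:R b2@6:L]
Beat 3 (R): throw ball3 h=1 -> lands@4:L; in-air after throw: [b3@4:L b1@5:R b2@6:L]
Beat 4 (L): throw ball3 h=4 -> lands@8:L; in-air after throw: [b1@5:R b2@6:L b3@8:L]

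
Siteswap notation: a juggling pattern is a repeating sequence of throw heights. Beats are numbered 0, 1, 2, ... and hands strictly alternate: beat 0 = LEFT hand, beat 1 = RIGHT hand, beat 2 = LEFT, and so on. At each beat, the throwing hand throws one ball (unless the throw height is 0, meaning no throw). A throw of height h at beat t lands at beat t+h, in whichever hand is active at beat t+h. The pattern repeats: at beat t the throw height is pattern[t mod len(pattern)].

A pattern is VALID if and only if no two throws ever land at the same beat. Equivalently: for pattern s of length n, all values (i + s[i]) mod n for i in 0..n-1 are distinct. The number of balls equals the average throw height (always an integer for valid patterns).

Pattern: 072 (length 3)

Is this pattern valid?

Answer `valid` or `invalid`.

i=0: (i + s[i]) mod n = (0 + 0) mod 3 = 0
i=1: (i + s[i]) mod n = (1 + 7) mod 3 = 2
i=2: (i + s[i]) mod n = (2 + 2) mod 3 = 1
Residues: [0, 2, 1], distinct: True

Answer: valid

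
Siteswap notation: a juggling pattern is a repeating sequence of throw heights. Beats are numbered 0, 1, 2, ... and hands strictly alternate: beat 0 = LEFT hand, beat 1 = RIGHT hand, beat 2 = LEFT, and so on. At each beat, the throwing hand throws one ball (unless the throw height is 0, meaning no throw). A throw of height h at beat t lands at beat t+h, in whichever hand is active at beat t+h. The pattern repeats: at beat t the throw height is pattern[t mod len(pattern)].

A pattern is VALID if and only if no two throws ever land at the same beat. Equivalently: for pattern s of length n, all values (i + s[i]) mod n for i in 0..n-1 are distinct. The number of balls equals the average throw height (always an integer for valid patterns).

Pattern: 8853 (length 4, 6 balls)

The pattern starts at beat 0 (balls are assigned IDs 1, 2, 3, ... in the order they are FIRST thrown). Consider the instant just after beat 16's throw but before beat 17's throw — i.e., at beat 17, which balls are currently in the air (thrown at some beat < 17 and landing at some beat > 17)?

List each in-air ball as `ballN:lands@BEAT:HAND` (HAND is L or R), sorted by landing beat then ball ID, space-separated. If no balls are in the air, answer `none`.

Beat 0 (L): throw ball1 h=8 -> lands@8:L; in-air after throw: [b1@8:L]
Beat 1 (R): throw ball2 h=8 -> lands@9:R; in-air after throw: [b1@8:L b2@9:R]
Beat 2 (L): throw ball3 h=5 -> lands@7:R; in-air after throw: [b3@7:R b1@8:L b2@9:R]
Beat 3 (R): throw ball4 h=3 -> lands@6:L; in-air after throw: [b4@6:L b3@7:R b1@8:L b2@9:R]
Beat 4 (L): throw ball5 h=8 -> lands@12:L; in-air after throw: [b4@6:L b3@7:R b1@8:L b2@9:R b5@12:L]
Beat 5 (R): throw ball6 h=8 -> lands@13:R; in-air after throw: [b4@6:L b3@7:R b1@8:L b2@9:R b5@12:L b6@13:R]
Beat 6 (L): throw ball4 h=5 -> lands@11:R; in-air after throw: [b3@7:R b1@8:L b2@9:R b4@11:R b5@12:L b6@13:R]
Beat 7 (R): throw ball3 h=3 -> lands@10:L; in-air after throw: [b1@8:L b2@9:R b3@10:L b4@11:R b5@12:L b6@13:R]
Beat 8 (L): throw ball1 h=8 -> lands@16:L; in-air after throw: [b2@9:R b3@10:L b4@11:R b5@12:L b6@13:R b1@16:L]
Beat 9 (R): throw ball2 h=8 -> lands@17:R; in-air after throw: [b3@10:L b4@11:R b5@12:L b6@13:R b1@16:L b2@17:R]
Beat 10 (L): throw ball3 h=5 -> lands@15:R; in-air after throw: [b4@11:R b5@12:L b6@13:R b3@15:R b1@16:L b2@17:R]
Beat 11 (R): throw ball4 h=3 -> lands@14:L; in-air after throw: [b5@12:L b6@13:R b4@14:L b3@15:R b1@16:L b2@17:R]
Beat 12 (L): throw ball5 h=8 -> lands@20:L; in-air after throw: [b6@13:R b4@14:L b3@15:R b1@16:L b2@17:R b5@20:L]
Beat 13 (R): throw ball6 h=8 -> lands@21:R; in-air after throw: [b4@14:L b3@15:R b1@16:L b2@17:R b5@20:L b6@21:R]
Beat 14 (L): throw ball4 h=5 -> lands@19:R; in-air after throw: [b3@15:R b1@16:L b2@17:R b4@19:R b5@20:L b6@21:R]
Beat 15 (R): throw ball3 h=3 -> lands@18:L; in-air after throw: [b1@16:L b2@17:R b3@18:L b4@19:R b5@20:L b6@21:R]
Beat 16 (L): throw ball1 h=8 -> lands@24:L; in-air after throw: [b2@17:R b3@18:L b4@19:R b5@20:L b6@21:R b1@24:L]
Beat 17 (R): throw ball2 h=8 -> lands@25:R; in-air after throw: [b3@18:L b4@19:R b5@20:L b6@21:R b1@24:L b2@25:R]

Answer: ball3:lands@18:L ball4:lands@19:R ball5:lands@20:L ball6:lands@21:R ball1:lands@24:L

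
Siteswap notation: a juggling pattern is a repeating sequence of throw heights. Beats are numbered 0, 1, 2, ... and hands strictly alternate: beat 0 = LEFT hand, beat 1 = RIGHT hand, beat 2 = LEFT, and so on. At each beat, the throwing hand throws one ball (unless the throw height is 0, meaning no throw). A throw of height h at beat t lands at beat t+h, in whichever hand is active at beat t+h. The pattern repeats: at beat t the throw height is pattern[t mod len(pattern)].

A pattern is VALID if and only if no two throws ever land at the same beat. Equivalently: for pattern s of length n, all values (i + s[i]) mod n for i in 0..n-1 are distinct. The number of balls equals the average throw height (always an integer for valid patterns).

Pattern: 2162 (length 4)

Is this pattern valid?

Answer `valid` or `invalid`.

Answer: invalid

Derivation:
i=0: (i + s[i]) mod n = (0 + 2) mod 4 = 2
i=1: (i + s[i]) mod n = (1 + 1) mod 4 = 2
i=2: (i + s[i]) mod n = (2 + 6) mod 4 = 0
i=3: (i + s[i]) mod n = (3 + 2) mod 4 = 1
Residues: [2, 2, 0, 1], distinct: False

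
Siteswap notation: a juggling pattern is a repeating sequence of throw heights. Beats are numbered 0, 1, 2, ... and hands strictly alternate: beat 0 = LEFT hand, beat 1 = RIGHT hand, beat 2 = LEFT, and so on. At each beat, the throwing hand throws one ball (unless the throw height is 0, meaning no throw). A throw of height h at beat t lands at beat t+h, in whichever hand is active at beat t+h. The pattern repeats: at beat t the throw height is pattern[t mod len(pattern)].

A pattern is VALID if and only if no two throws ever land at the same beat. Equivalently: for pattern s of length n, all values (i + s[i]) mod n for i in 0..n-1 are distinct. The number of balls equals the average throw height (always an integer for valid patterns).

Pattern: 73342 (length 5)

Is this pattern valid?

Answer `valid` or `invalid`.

Answer: invalid

Derivation:
i=0: (i + s[i]) mod n = (0 + 7) mod 5 = 2
i=1: (i + s[i]) mod n = (1 + 3) mod 5 = 4
i=2: (i + s[i]) mod n = (2 + 3) mod 5 = 0
i=3: (i + s[i]) mod n = (3 + 4) mod 5 = 2
i=4: (i + s[i]) mod n = (4 + 2) mod 5 = 1
Residues: [2, 4, 0, 2, 1], distinct: False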